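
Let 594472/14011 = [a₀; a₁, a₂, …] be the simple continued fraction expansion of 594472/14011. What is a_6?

3

Apply division with remainder until the remainder is 0:
⌊594472/14011⌋ = 42, remainder 6010
⌊14011/6010⌋ = 2, remainder 1991
⌊6010/1991⌋ = 3, remainder 37
⌊1991/37⌋ = 53, remainder 30
⌊37/30⌋ = 1, remainder 7
⌊30/7⌋ = 4, remainder 2
⌊7/2⌋ = 3, remainder 1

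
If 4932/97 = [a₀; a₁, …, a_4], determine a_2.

Repeatedly divide and take the remainder:
⌊4932/97⌋ = 50, remainder 82
⌊97/82⌋ = 1, remainder 15
⌊82/15⌋ = 5, remainder 7

5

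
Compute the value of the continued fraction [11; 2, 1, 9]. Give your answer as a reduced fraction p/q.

329/29

Start with 9.
1 + 1/(9/1) = 1 + 1/9 = 10/9
2 + 1/(10/9) = 2 + 9/10 = 29/10
11 + 1/(29/10) = 11 + 10/29 = 329/29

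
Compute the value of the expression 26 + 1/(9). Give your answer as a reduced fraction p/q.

235/9

a_0 = 26: 26/1
a_1 = 9: 235/9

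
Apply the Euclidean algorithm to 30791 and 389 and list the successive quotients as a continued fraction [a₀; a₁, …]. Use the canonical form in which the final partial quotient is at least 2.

⌊30791/389⌋ = 79, remainder 60
⌊389/60⌋ = 6, remainder 29
⌊60/29⌋ = 2, remainder 2
⌊29/2⌋ = 14, remainder 1
⌊2/1⌋ = 2, remainder 0

[79; 6, 2, 14, 2]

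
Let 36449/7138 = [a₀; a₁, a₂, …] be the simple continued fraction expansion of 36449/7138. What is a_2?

Apply division with remainder until the remainder is 0:
⌊36449/7138⌋ = 5, remainder 759
⌊7138/759⌋ = 9, remainder 307
⌊759/307⌋ = 2, remainder 145

2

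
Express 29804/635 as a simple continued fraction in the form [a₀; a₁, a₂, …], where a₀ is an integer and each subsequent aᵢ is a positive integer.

[46; 1, 14, 2, 20]

⌊29804/635⌋ = 46, remainder 594
⌊635/594⌋ = 1, remainder 41
⌊594/41⌋ = 14, remainder 20
⌊41/20⌋ = 2, remainder 1
⌊20/1⌋ = 20, remainder 0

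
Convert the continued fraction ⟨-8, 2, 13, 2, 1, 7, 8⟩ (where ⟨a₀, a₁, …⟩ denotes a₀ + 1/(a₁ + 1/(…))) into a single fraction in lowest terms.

a_0 = -8: -8/1
a_1 = 2: -15/2
a_2 = 13: -203/27
a_3 = 2: -421/56
a_4 = 1: -624/83
a_5 = 7: -4789/637
a_6 = 8: -38936/5179

-38936/5179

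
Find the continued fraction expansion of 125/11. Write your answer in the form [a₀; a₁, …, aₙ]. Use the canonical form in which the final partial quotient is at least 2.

125 ÷ 11 → quotient 11, remainder 4
11 ÷ 4 → quotient 2, remainder 3
4 ÷ 3 → quotient 1, remainder 1
3 ÷ 1 → quotient 3, remainder 0

[11; 2, 1, 3]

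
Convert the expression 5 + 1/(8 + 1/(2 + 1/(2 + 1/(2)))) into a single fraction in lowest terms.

517/101

Start with 2.
2 + 1/(2/1) = 2 + 1/2 = 5/2
2 + 1/(5/2) = 2 + 2/5 = 12/5
8 + 1/(12/5) = 8 + 5/12 = 101/12
5 + 1/(101/12) = 5 + 12/101 = 517/101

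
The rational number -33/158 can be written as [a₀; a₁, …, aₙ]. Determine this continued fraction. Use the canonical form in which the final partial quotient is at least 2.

Run the Euclidean algorithm, recording each quotient:
-33 = -1·158 + 125, so a_0 = -1
158 = 1·125 + 33, so a_1 = 1
125 = 3·33 + 26, so a_2 = 3
33 = 1·26 + 7, so a_3 = 1
26 = 3·7 + 5, so a_4 = 3
7 = 1·5 + 2, so a_5 = 1
5 = 2·2 + 1, so a_6 = 2
2 = 2·1 + 0, so a_7 = 2

[-1; 1, 3, 1, 3, 1, 2, 2]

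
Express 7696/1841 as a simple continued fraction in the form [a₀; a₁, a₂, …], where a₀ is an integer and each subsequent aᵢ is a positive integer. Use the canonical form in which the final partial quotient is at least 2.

[4; 5, 1, 1, 5, 30]

7696 = 4·1841 + 332, so a_0 = 4
1841 = 5·332 + 181, so a_1 = 5
332 = 1·181 + 151, so a_2 = 1
181 = 1·151 + 30, so a_3 = 1
151 = 5·30 + 1, so a_4 = 5
30 = 30·1 + 0, so a_5 = 30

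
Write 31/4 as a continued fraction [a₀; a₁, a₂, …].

[7; 1, 3]

Repeatedly divide and take the remainder:
31 ÷ 4 → quotient 7, remainder 3
4 ÷ 3 → quotient 1, remainder 1
3 ÷ 1 → quotient 3, remainder 0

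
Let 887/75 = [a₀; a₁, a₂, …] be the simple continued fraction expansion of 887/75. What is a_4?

3

Repeatedly divide and take the remainder:
887 ÷ 75 → quotient 11, remainder 62
75 ÷ 62 → quotient 1, remainder 13
62 ÷ 13 → quotient 4, remainder 10
13 ÷ 10 → quotient 1, remainder 3
10 ÷ 3 → quotient 3, remainder 1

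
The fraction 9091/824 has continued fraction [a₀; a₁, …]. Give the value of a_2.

1

⌊9091/824⌋ = 11, remainder 27
⌊824/27⌋ = 30, remainder 14
⌊27/14⌋ = 1, remainder 13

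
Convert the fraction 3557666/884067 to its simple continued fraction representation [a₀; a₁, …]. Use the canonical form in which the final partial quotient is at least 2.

[4; 41, 3, 5, 1, 6, 3, 52]

Run the Euclidean algorithm, recording each quotient:
3557666 ÷ 884067 → quotient 4, remainder 21398
884067 ÷ 21398 → quotient 41, remainder 6749
21398 ÷ 6749 → quotient 3, remainder 1151
6749 ÷ 1151 → quotient 5, remainder 994
1151 ÷ 994 → quotient 1, remainder 157
994 ÷ 157 → quotient 6, remainder 52
157 ÷ 52 → quotient 3, remainder 1
52 ÷ 1 → quotient 52, remainder 0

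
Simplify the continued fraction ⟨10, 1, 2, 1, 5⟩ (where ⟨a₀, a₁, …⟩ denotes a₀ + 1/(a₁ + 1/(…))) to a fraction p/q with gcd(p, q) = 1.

247/23

Start with 5.
1 + 1/(5/1) = 1 + 1/5 = 6/5
2 + 1/(6/5) = 2 + 5/6 = 17/6
1 + 1/(17/6) = 1 + 6/17 = 23/17
10 + 1/(23/17) = 10 + 17/23 = 247/23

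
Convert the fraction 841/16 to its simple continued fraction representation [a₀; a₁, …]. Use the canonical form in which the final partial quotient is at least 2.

Run the Euclidean algorithm, recording each quotient:
⌊841/16⌋ = 52, remainder 9
⌊16/9⌋ = 1, remainder 7
⌊9/7⌋ = 1, remainder 2
⌊7/2⌋ = 3, remainder 1
⌊2/1⌋ = 2, remainder 0

[52; 1, 1, 3, 2]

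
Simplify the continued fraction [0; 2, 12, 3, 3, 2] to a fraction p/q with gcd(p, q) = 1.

Start with 2.
3 + 1/(2/1) = 3 + 1/2 = 7/2
3 + 1/(7/2) = 3 + 2/7 = 23/7
12 + 1/(23/7) = 12 + 7/23 = 283/23
2 + 1/(283/23) = 2 + 23/283 = 589/283
0 + 1/(589/283) = 0 + 283/589 = 283/589

283/589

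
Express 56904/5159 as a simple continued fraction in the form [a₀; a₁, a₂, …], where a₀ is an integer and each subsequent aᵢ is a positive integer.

Apply division with remainder until the remainder is 0:
56904 = 11·5159 + 155, so a_0 = 11
5159 = 33·155 + 44, so a_1 = 33
155 = 3·44 + 23, so a_2 = 3
44 = 1·23 + 21, so a_3 = 1
23 = 1·21 + 2, so a_4 = 1
21 = 10·2 + 1, so a_5 = 10
2 = 2·1 + 0, so a_6 = 2

[11; 33, 3, 1, 1, 10, 2]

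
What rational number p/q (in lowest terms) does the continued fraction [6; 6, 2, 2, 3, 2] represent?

1539/250

Starting at the tail and folding back:
Start with 2.
3 + 1/(2/1) = 3 + 1/2 = 7/2
2 + 1/(7/2) = 2 + 2/7 = 16/7
2 + 1/(16/7) = 2 + 7/16 = 39/16
6 + 1/(39/16) = 6 + 16/39 = 250/39
6 + 1/(250/39) = 6 + 39/250 = 1539/250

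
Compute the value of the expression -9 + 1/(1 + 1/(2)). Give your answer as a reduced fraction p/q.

-25/3

a_0 = -9: -9/1
a_1 = 1: -8/1
a_2 = 2: -25/3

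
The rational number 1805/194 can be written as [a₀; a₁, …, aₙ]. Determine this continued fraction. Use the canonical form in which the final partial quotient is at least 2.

[9; 3, 3, 2, 8]

Run the Euclidean algorithm, recording each quotient:
⌊1805/194⌋ = 9, remainder 59
⌊194/59⌋ = 3, remainder 17
⌊59/17⌋ = 3, remainder 8
⌊17/8⌋ = 2, remainder 1
⌊8/1⌋ = 8, remainder 0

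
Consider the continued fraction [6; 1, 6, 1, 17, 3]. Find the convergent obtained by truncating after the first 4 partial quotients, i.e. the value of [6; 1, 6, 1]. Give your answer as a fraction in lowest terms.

55/8

Start with 1.
6 + 1/(1/1) = 6 + 1/1 = 7/1
1 + 1/(7/1) = 1 + 1/7 = 8/7
6 + 1/(8/7) = 6 + 7/8 = 55/8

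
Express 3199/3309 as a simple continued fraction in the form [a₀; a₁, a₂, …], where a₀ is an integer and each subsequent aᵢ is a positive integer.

Run the Euclidean algorithm, recording each quotient:
⌊3199/3309⌋ = 0, remainder 3199
⌊3309/3199⌋ = 1, remainder 110
⌊3199/110⌋ = 29, remainder 9
⌊110/9⌋ = 12, remainder 2
⌊9/2⌋ = 4, remainder 1
⌊2/1⌋ = 2, remainder 0

[0; 1, 29, 12, 4, 2]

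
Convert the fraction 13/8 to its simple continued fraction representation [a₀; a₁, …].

[1; 1, 1, 1, 2]

13 = 1·8 + 5, so a_0 = 1
8 = 1·5 + 3, so a_1 = 1
5 = 1·3 + 2, so a_2 = 1
3 = 1·2 + 1, so a_3 = 1
2 = 2·1 + 0, so a_4 = 2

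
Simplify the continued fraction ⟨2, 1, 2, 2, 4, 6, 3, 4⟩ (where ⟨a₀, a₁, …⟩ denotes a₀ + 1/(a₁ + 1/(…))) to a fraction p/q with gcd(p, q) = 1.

7135/2633

Compute successive convergents:
a_0 = 2: 2/1
a_1 = 1: 3/1
a_2 = 2: 8/3
a_3 = 2: 19/7
a_4 = 4: 84/31
a_5 = 6: 523/193
a_6 = 3: 1653/610
a_7 = 4: 7135/2633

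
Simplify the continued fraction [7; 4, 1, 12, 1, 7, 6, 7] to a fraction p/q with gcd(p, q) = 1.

172899/24004

Start with 7.
6 + 1/(7/1) = 6 + 1/7 = 43/7
7 + 1/(43/7) = 7 + 7/43 = 308/43
1 + 1/(308/43) = 1 + 43/308 = 351/308
12 + 1/(351/308) = 12 + 308/351 = 4520/351
1 + 1/(4520/351) = 1 + 351/4520 = 4871/4520
4 + 1/(4871/4520) = 4 + 4520/4871 = 24004/4871
7 + 1/(24004/4871) = 7 + 4871/24004 = 172899/24004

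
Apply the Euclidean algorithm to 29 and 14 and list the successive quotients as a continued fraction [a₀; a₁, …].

⌊29/14⌋ = 2, remainder 1
⌊14/1⌋ = 14, remainder 0

[2; 14]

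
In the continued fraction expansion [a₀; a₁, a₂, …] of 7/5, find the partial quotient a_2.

7 = 1·5 + 2, so a_0 = 1
5 = 2·2 + 1, so a_1 = 2
2 = 2·1 + 0, so a_2 = 2

2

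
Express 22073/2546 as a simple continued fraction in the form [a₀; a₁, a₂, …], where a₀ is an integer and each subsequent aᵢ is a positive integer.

[8; 1, 2, 36, 1, 1, 3, 3]

⌊22073/2546⌋ = 8, remainder 1705
⌊2546/1705⌋ = 1, remainder 841
⌊1705/841⌋ = 2, remainder 23
⌊841/23⌋ = 36, remainder 13
⌊23/13⌋ = 1, remainder 10
⌊13/10⌋ = 1, remainder 3
⌊10/3⌋ = 3, remainder 1
⌊3/1⌋ = 3, remainder 0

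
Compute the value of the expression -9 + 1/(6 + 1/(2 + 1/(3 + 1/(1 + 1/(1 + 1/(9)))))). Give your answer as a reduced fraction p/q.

-8712/985

Start with 9.
1 + 1/(9/1) = 1 + 1/9 = 10/9
1 + 1/(10/9) = 1 + 9/10 = 19/10
3 + 1/(19/10) = 3 + 10/19 = 67/19
2 + 1/(67/19) = 2 + 19/67 = 153/67
6 + 1/(153/67) = 6 + 67/153 = 985/153
-9 + 1/(985/153) = -9 + 153/985 = -8712/985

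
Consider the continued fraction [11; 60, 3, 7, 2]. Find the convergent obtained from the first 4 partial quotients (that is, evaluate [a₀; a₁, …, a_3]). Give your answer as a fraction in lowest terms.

Starting at the tail and folding back:
Start with 7.
3 + 1/(7/1) = 3 + 1/7 = 22/7
60 + 1/(22/7) = 60 + 7/22 = 1327/22
11 + 1/(1327/22) = 11 + 22/1327 = 14619/1327

14619/1327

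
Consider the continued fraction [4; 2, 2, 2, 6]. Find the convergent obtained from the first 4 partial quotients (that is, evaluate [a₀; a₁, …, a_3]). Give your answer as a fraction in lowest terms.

a_0 = 4: 4/1
a_1 = 2: 9/2
a_2 = 2: 22/5
a_3 = 2: 53/12

53/12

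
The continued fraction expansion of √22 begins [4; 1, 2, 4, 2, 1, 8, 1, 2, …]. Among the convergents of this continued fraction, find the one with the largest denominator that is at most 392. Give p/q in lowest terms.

1712/365

List convergents until the denominator exceeds the bound:
a_0 = 4: 4/1  (≤ bound)
a_1 = 1: 5/1  (≤ bound)
a_2 = 2: 14/3  (≤ bound)
a_3 = 4: 61/13  (≤ bound)
a_4 = 2: 136/29  (≤ bound)
a_5 = 1: 197/42  (≤ bound)
a_6 = 8: 1712/365  (≤ bound)
a_7 = 1: 1909/407  (> 392, stop)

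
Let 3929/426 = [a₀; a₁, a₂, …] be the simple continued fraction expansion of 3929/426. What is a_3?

⌊3929/426⌋ = 9, remainder 95
⌊426/95⌋ = 4, remainder 46
⌊95/46⌋ = 2, remainder 3
⌊46/3⌋ = 15, remainder 1

15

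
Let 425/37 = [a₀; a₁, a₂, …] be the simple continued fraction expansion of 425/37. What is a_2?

18

Run the Euclidean algorithm, recording each quotient:
425 ÷ 37 → quotient 11, remainder 18
37 ÷ 18 → quotient 2, remainder 1
18 ÷ 1 → quotient 18, remainder 0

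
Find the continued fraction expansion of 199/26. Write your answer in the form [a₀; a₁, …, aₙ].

[7; 1, 1, 1, 8]

199 = 7·26 + 17, so a_0 = 7
26 = 1·17 + 9, so a_1 = 1
17 = 1·9 + 8, so a_2 = 1
9 = 1·8 + 1, so a_3 = 1
8 = 8·1 + 0, so a_4 = 8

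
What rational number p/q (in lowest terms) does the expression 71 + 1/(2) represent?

143/2

Start with 2.
71 + 1/(2/1) = 71 + 1/2 = 143/2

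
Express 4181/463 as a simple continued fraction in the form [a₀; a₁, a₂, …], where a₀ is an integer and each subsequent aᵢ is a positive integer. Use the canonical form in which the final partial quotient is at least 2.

[9; 33, 14]

Repeatedly divide and take the remainder:
⌊4181/463⌋ = 9, remainder 14
⌊463/14⌋ = 33, remainder 1
⌊14/1⌋ = 14, remainder 0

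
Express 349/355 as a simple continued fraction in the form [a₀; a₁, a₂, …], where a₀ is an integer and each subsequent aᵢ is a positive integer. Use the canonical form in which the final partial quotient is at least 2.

[0; 1, 58, 6]

Run the Euclidean algorithm, recording each quotient:
349 ÷ 355 → quotient 0, remainder 349
355 ÷ 349 → quotient 1, remainder 6
349 ÷ 6 → quotient 58, remainder 1
6 ÷ 1 → quotient 6, remainder 0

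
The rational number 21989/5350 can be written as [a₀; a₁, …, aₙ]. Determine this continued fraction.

[4; 9, 12, 49]

Run the Euclidean algorithm, recording each quotient:
⌊21989/5350⌋ = 4, remainder 589
⌊5350/589⌋ = 9, remainder 49
⌊589/49⌋ = 12, remainder 1
⌊49/1⌋ = 49, remainder 0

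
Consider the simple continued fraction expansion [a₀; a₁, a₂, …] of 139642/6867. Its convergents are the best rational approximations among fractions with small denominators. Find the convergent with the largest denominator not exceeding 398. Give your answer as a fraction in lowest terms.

3579/176

a_0 = 20: 20/1  (≤ bound)
a_1 = 2: 41/2  (≤ bound)
a_2 = 1: 61/3  (≤ bound)
a_3 = 58: 3579/176  (≤ bound)
a_4 = 39: 139642/6867  (> 398, stop)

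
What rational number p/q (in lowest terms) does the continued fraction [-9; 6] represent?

-53/6

Start with 6.
-9 + 1/(6/1) = -9 + 1/6 = -53/6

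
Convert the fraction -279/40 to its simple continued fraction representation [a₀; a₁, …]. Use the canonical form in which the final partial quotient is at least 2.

[-7; 40]

⌊-279/40⌋ = -7, remainder 1
⌊40/1⌋ = 40, remainder 0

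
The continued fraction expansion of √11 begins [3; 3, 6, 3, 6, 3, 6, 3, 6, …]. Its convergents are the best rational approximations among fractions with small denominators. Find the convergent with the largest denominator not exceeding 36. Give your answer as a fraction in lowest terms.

a_0 = 3: 3/1  (≤ bound)
a_1 = 3: 10/3  (≤ bound)
a_2 = 6: 63/19  (≤ bound)
a_3 = 3: 199/60  (> 36, stop)

63/19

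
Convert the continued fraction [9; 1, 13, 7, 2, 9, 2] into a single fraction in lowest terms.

41961/4226

a_0 = 9: 9/1
a_1 = 1: 10/1
a_2 = 13: 139/14
a_3 = 7: 983/99
a_4 = 2: 2105/212
a_5 = 9: 19928/2007
a_6 = 2: 41961/4226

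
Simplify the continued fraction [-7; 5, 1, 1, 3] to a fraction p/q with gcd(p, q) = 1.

Use the convergent recurrence hₖ = aₖ·hₖ₋₁ + hₖ₋₂ (and likewise for the denominators kₖ):
a_0 = -7: -7/1
a_1 = 5: -34/5
a_2 = 1: -41/6
a_3 = 1: -75/11
a_4 = 3: -266/39

-266/39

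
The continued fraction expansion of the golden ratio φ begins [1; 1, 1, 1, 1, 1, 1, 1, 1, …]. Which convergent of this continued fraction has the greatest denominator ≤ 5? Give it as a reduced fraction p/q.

8/5

a_0 = 1: 1/1  (≤ bound)
a_1 = 1: 2/1  (≤ bound)
a_2 = 1: 3/2  (≤ bound)
a_3 = 1: 5/3  (≤ bound)
a_4 = 1: 8/5  (≤ bound)
a_5 = 1: 13/8  (> 5, stop)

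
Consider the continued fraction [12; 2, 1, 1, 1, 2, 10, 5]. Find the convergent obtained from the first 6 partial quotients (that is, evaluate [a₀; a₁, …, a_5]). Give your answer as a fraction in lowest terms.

Start with 2.
1 + 1/(2/1) = 1 + 1/2 = 3/2
1 + 1/(3/2) = 1 + 2/3 = 5/3
1 + 1/(5/3) = 1 + 3/5 = 8/5
2 + 1/(8/5) = 2 + 5/8 = 21/8
12 + 1/(21/8) = 12 + 8/21 = 260/21

260/21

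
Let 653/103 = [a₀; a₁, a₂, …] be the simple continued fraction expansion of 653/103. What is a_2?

1

653 ÷ 103 → quotient 6, remainder 35
103 ÷ 35 → quotient 2, remainder 33
35 ÷ 33 → quotient 1, remainder 2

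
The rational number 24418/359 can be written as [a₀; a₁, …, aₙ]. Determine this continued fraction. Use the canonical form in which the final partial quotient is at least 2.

24418 = 68·359 + 6, so a_0 = 68
359 = 59·6 + 5, so a_1 = 59
6 = 1·5 + 1, so a_2 = 1
5 = 5·1 + 0, so a_3 = 5

[68; 59, 1, 5]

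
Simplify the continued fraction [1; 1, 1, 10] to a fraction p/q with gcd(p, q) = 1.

32/21

a_0 = 1: 1/1
a_1 = 1: 2/1
a_2 = 1: 3/2
a_3 = 10: 32/21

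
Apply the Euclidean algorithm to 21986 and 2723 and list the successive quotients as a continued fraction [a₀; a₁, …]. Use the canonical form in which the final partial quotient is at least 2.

⌊21986/2723⌋ = 8, remainder 202
⌊2723/202⌋ = 13, remainder 97
⌊202/97⌋ = 2, remainder 8
⌊97/8⌋ = 12, remainder 1
⌊8/1⌋ = 8, remainder 0

[8; 13, 2, 12, 8]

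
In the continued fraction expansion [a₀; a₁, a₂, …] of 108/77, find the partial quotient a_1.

108 ÷ 77 → quotient 1, remainder 31
77 ÷ 31 → quotient 2, remainder 15

2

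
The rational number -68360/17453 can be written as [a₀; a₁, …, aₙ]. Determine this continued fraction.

⌊-68360/17453⌋ = -4, remainder 1452
⌊17453/1452⌋ = 12, remainder 29
⌊1452/29⌋ = 50, remainder 2
⌊29/2⌋ = 14, remainder 1
⌊2/1⌋ = 2, remainder 0

[-4; 12, 50, 14, 2]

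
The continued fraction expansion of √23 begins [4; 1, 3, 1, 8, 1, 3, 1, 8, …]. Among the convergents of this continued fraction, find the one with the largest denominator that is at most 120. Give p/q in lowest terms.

a_0 = 4: 4/1  (≤ bound)
a_1 = 1: 5/1  (≤ bound)
a_2 = 3: 19/4  (≤ bound)
a_3 = 1: 24/5  (≤ bound)
a_4 = 8: 211/44  (≤ bound)
a_5 = 1: 235/49  (≤ bound)
a_6 = 3: 916/191  (> 120, stop)

235/49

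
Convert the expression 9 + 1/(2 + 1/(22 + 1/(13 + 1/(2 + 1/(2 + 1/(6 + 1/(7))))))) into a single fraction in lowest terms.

1315241/138608

Collapse the nested fraction from the inside out:
Start with 7.
6 + 1/(7/1) = 6 + 1/7 = 43/7
2 + 1/(43/7) = 2 + 7/43 = 93/43
2 + 1/(93/43) = 2 + 43/93 = 229/93
13 + 1/(229/93) = 13 + 93/229 = 3070/229
22 + 1/(3070/229) = 22 + 229/3070 = 67769/3070
2 + 1/(67769/3070) = 2 + 3070/67769 = 138608/67769
9 + 1/(138608/67769) = 9 + 67769/138608 = 1315241/138608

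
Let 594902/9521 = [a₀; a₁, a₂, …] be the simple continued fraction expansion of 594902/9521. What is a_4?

Apply division with remainder until the remainder is 0:
594902 ÷ 9521 → quotient 62, remainder 4600
9521 ÷ 4600 → quotient 2, remainder 321
4600 ÷ 321 → quotient 14, remainder 106
321 ÷ 106 → quotient 3, remainder 3
106 ÷ 3 → quotient 35, remainder 1

35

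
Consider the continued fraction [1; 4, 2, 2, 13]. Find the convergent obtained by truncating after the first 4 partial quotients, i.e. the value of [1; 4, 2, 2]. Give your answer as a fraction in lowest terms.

27/22

a_0 = 1: 1/1
a_1 = 4: 5/4
a_2 = 2: 11/9
a_3 = 2: 27/22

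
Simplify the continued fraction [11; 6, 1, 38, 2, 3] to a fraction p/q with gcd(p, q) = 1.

21451/1925

Start with 3.
2 + 1/(3/1) = 2 + 1/3 = 7/3
38 + 1/(7/3) = 38 + 3/7 = 269/7
1 + 1/(269/7) = 1 + 7/269 = 276/269
6 + 1/(276/269) = 6 + 269/276 = 1925/276
11 + 1/(1925/276) = 11 + 276/1925 = 21451/1925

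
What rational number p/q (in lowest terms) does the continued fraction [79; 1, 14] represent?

Work from the innermost term outward:
Start with 14.
1 + 1/(14/1) = 1 + 1/14 = 15/14
79 + 1/(15/14) = 79 + 14/15 = 1199/15

1199/15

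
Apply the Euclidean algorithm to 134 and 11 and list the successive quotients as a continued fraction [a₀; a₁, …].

[12; 5, 2]

Apply division with remainder until the remainder is 0:
⌊134/11⌋ = 12, remainder 2
⌊11/2⌋ = 5, remainder 1
⌊2/1⌋ = 2, remainder 0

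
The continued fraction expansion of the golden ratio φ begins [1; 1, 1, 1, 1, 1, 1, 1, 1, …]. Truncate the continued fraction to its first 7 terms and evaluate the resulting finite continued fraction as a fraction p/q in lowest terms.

Start with 1.
1 + 1/(1/1) = 1 + 1/1 = 2/1
1 + 1/(2/1) = 1 + 1/2 = 3/2
1 + 1/(3/2) = 1 + 2/3 = 5/3
1 + 1/(5/3) = 1 + 3/5 = 8/5
1 + 1/(8/5) = 1 + 5/8 = 13/8
1 + 1/(13/8) = 1 + 8/13 = 21/13

21/13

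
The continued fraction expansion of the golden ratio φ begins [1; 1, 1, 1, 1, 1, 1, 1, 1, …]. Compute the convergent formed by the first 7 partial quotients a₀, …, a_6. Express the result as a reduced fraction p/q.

Use the convergent recurrence hₖ = aₖ·hₖ₋₁ + hₖ₋₂ (and likewise for the denominators kₖ):
a_0 = 1: 1/1
a_1 = 1: 2/1
a_2 = 1: 3/2
a_3 = 1: 5/3
a_4 = 1: 8/5
a_5 = 1: 13/8
a_6 = 1: 21/13

21/13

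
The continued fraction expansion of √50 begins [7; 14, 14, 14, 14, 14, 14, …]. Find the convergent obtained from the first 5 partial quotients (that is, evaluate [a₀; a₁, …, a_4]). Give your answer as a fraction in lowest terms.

Start with 14.
14 + 1/(14/1) = 14 + 1/14 = 197/14
14 + 1/(197/14) = 14 + 14/197 = 2772/197
14 + 1/(2772/197) = 14 + 197/2772 = 39005/2772
7 + 1/(39005/2772) = 7 + 2772/39005 = 275807/39005

275807/39005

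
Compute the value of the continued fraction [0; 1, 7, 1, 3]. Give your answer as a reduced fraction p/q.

Collapse the nested fraction from the inside out:
Start with 3.
1 + 1/(3/1) = 1 + 1/3 = 4/3
7 + 1/(4/3) = 7 + 3/4 = 31/4
1 + 1/(31/4) = 1 + 4/31 = 35/31
0 + 1/(35/31) = 0 + 31/35 = 31/35

31/35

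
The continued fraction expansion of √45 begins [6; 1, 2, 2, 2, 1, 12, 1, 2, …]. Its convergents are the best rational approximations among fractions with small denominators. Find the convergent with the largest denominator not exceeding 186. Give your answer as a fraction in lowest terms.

161/24

List convergents until the denominator exceeds the bound:
a_0 = 6: 6/1  (≤ bound)
a_1 = 1: 7/1  (≤ bound)
a_2 = 2: 20/3  (≤ bound)
a_3 = 2: 47/7  (≤ bound)
a_4 = 2: 114/17  (≤ bound)
a_5 = 1: 161/24  (≤ bound)
a_6 = 12: 2046/305  (> 186, stop)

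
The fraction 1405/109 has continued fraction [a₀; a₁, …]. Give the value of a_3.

12

1405 ÷ 109 → quotient 12, remainder 97
109 ÷ 97 → quotient 1, remainder 12
97 ÷ 12 → quotient 8, remainder 1
12 ÷ 1 → quotient 12, remainder 0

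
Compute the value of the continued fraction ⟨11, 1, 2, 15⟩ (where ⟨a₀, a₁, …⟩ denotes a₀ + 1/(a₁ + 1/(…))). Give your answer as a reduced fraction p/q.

Start with 15.
2 + 1/(15/1) = 2 + 1/15 = 31/15
1 + 1/(31/15) = 1 + 15/31 = 46/31
11 + 1/(46/31) = 11 + 31/46 = 537/46

537/46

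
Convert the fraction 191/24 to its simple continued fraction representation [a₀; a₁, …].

[7; 1, 23]

191 ÷ 24 → quotient 7, remainder 23
24 ÷ 23 → quotient 1, remainder 1
23 ÷ 1 → quotient 23, remainder 0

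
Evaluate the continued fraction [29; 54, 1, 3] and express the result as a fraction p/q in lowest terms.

Start with 3.
1 + 1/(3/1) = 1 + 1/3 = 4/3
54 + 1/(4/3) = 54 + 3/4 = 219/4
29 + 1/(219/4) = 29 + 4/219 = 6355/219

6355/219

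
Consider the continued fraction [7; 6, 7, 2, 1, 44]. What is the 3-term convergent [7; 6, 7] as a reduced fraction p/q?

Build up convergents one term at a time:
a_0 = 7: 7/1
a_1 = 6: 43/6
a_2 = 7: 308/43

308/43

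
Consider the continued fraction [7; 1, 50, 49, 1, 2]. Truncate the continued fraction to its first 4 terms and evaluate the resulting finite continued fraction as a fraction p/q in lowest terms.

Work from the innermost term outward:
Start with 49.
50 + 1/(49/1) = 50 + 1/49 = 2451/49
1 + 1/(2451/49) = 1 + 49/2451 = 2500/2451
7 + 1/(2500/2451) = 7 + 2451/2500 = 19951/2500

19951/2500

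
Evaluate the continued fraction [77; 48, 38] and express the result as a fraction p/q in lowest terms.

140563/1825

Start with 38.
48 + 1/(38/1) = 48 + 1/38 = 1825/38
77 + 1/(1825/38) = 77 + 38/1825 = 140563/1825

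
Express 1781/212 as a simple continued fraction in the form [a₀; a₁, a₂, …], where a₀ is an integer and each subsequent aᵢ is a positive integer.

Repeatedly divide and take the remainder:
⌊1781/212⌋ = 8, remainder 85
⌊212/85⌋ = 2, remainder 42
⌊85/42⌋ = 2, remainder 1
⌊42/1⌋ = 42, remainder 0

[8; 2, 2, 42]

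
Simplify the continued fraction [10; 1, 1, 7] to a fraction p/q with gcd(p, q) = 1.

a_0 = 10: 10/1
a_1 = 1: 11/1
a_2 = 1: 21/2
a_3 = 7: 158/15

158/15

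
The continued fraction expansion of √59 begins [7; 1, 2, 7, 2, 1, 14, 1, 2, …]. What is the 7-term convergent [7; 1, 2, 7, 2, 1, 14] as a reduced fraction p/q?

Start with 14.
1 + 1/(14/1) = 1 + 1/14 = 15/14
2 + 1/(15/14) = 2 + 14/15 = 44/15
7 + 1/(44/15) = 7 + 15/44 = 323/44
2 + 1/(323/44) = 2 + 44/323 = 690/323
1 + 1/(690/323) = 1 + 323/690 = 1013/690
7 + 1/(1013/690) = 7 + 690/1013 = 7781/1013

7781/1013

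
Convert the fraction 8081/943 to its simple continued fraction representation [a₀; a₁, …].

[8; 1, 1, 3, 10, 13]

8081 = 8·943 + 537, so a_0 = 8
943 = 1·537 + 406, so a_1 = 1
537 = 1·406 + 131, so a_2 = 1
406 = 3·131 + 13, so a_3 = 3
131 = 10·13 + 1, so a_4 = 10
13 = 13·1 + 0, so a_5 = 13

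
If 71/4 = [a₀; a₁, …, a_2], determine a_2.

71 = 17·4 + 3, so a_0 = 17
4 = 1·3 + 1, so a_1 = 1
3 = 3·1 + 0, so a_2 = 3

3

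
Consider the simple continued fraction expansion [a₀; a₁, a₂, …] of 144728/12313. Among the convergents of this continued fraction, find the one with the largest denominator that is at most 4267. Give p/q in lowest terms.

22321/1899

a_0 = 11: 11/1  (≤ bound)
a_1 = 1: 12/1  (≤ bound)
a_2 = 3: 47/4  (≤ bound)
a_3 = 15: 717/61  (≤ bound)
a_4 = 15: 10802/919  (≤ bound)
a_5 = 2: 22321/1899  (≤ bound)
a_6 = 6: 144728/12313  (> 4267, stop)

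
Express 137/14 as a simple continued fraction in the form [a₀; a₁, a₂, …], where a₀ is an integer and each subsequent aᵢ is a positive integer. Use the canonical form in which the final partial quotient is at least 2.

Apply division with remainder until the remainder is 0:
137 ÷ 14 → quotient 9, remainder 11
14 ÷ 11 → quotient 1, remainder 3
11 ÷ 3 → quotient 3, remainder 2
3 ÷ 2 → quotient 1, remainder 1
2 ÷ 1 → quotient 2, remainder 0

[9; 1, 3, 1, 2]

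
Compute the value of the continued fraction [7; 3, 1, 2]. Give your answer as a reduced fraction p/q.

80/11

a_0 = 7: 7/1
a_1 = 3: 22/3
a_2 = 1: 29/4
a_3 = 2: 80/11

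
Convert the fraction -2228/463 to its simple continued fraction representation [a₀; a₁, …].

Apply division with remainder until the remainder is 0:
-2228 = -5·463 + 87, so a_0 = -5
463 = 5·87 + 28, so a_1 = 5
87 = 3·28 + 3, so a_2 = 3
28 = 9·3 + 1, so a_3 = 9
3 = 3·1 + 0, so a_4 = 3

[-5; 5, 3, 9, 3]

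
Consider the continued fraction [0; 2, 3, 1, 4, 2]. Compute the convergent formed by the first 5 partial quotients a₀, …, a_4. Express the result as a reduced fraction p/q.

19/43

Work from the innermost term outward:
Start with 4.
1 + 1/(4/1) = 1 + 1/4 = 5/4
3 + 1/(5/4) = 3 + 4/5 = 19/5
2 + 1/(19/5) = 2 + 5/19 = 43/19
0 + 1/(43/19) = 0 + 19/43 = 19/43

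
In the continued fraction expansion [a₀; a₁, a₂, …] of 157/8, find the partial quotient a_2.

1

⌊157/8⌋ = 19, remainder 5
⌊8/5⌋ = 1, remainder 3
⌊5/3⌋ = 1, remainder 2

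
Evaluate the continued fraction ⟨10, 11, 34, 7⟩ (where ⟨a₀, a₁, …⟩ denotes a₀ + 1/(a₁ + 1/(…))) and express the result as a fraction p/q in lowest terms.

26599/2636

a_0 = 10: 10/1
a_1 = 11: 111/11
a_2 = 34: 3784/375
a_3 = 7: 26599/2636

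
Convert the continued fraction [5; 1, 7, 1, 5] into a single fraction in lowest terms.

312/53

Build up convergents one term at a time:
a_0 = 5: 5/1
a_1 = 1: 6/1
a_2 = 7: 47/8
a_3 = 1: 53/9
a_4 = 5: 312/53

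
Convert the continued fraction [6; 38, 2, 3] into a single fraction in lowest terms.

Start with 3.
2 + 1/(3/1) = 2 + 1/3 = 7/3
38 + 1/(7/3) = 38 + 3/7 = 269/7
6 + 1/(269/7) = 6 + 7/269 = 1621/269

1621/269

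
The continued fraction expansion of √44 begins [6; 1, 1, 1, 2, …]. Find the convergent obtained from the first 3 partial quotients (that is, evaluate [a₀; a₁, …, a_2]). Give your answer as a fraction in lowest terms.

Work from the innermost term outward:
Start with 1.
1 + 1/(1/1) = 1 + 1/1 = 2/1
6 + 1/(2/1) = 6 + 1/2 = 13/2

13/2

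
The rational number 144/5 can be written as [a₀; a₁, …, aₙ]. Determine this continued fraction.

Apply division with remainder until the remainder is 0:
⌊144/5⌋ = 28, remainder 4
⌊5/4⌋ = 1, remainder 1
⌊4/1⌋ = 4, remainder 0

[28; 1, 4]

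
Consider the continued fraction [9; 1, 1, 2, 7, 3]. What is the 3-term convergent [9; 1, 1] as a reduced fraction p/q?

Start with 1.
1 + 1/(1/1) = 1 + 1/1 = 2/1
9 + 1/(2/1) = 9 + 1/2 = 19/2

19/2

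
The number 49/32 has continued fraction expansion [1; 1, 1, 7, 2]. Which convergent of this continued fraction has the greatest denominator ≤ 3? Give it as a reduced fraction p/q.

3/2

a_0 = 1: 1/1  (≤ bound)
a_1 = 1: 2/1  (≤ bound)
a_2 = 1: 3/2  (≤ bound)
a_3 = 7: 23/15  (> 3, stop)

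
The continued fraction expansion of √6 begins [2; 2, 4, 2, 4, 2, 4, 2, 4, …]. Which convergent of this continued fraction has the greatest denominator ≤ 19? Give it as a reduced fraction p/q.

22/9

List convergents until the denominator exceeds the bound:
a_0 = 2: 2/1  (≤ bound)
a_1 = 2: 5/2  (≤ bound)
a_2 = 4: 22/9  (≤ bound)
a_3 = 2: 49/20  (> 19, stop)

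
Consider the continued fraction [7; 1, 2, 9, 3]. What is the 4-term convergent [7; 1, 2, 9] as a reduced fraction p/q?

215/28

Use the convergent recurrence hₖ = aₖ·hₖ₋₁ + hₖ₋₂ (and likewise for the denominators kₖ):
a_0 = 7: 7/1
a_1 = 1: 8/1
a_2 = 2: 23/3
a_3 = 9: 215/28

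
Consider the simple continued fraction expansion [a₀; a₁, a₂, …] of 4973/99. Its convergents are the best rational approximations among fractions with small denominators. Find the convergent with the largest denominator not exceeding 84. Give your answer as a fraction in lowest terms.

2160/43

List convergents until the denominator exceeds the bound:
a_0 = 50: 50/1  (≤ bound)
a_1 = 4: 201/4  (≤ bound)
a_2 = 3: 653/13  (≤ bound)
a_3 = 3: 2160/43  (≤ bound)
a_4 = 2: 4973/99  (> 84, stop)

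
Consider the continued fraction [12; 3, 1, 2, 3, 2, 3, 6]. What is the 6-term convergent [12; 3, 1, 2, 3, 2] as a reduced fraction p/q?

a_0 = 12: 12/1
a_1 = 3: 37/3
a_2 = 1: 49/4
a_3 = 2: 135/11
a_4 = 3: 454/37
a_5 = 2: 1043/85

1043/85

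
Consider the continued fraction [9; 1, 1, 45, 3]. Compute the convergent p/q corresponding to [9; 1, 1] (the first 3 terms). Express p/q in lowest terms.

Start with 1.
1 + 1/(1/1) = 1 + 1/1 = 2/1
9 + 1/(2/1) = 9 + 1/2 = 19/2

19/2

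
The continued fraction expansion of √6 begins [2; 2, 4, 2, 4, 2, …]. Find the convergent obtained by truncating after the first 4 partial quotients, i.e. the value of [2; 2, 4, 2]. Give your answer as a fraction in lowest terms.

49/20

Work from the innermost term outward:
Start with 2.
4 + 1/(2/1) = 4 + 1/2 = 9/2
2 + 1/(9/2) = 2 + 2/9 = 20/9
2 + 1/(20/9) = 2 + 9/20 = 49/20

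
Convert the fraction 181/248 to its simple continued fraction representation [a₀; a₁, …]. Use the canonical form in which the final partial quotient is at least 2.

[0; 1, 2, 1, 2, 2, 1, 6]

Run the Euclidean algorithm, recording each quotient:
181 = 0·248 + 181, so a_0 = 0
248 = 1·181 + 67, so a_1 = 1
181 = 2·67 + 47, so a_2 = 2
67 = 1·47 + 20, so a_3 = 1
47 = 2·20 + 7, so a_4 = 2
20 = 2·7 + 6, so a_5 = 2
7 = 1·6 + 1, so a_6 = 1
6 = 6·1 + 0, so a_7 = 6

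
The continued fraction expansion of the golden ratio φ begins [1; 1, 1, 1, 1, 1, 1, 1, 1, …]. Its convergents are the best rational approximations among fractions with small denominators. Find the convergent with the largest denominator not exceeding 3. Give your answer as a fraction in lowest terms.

a_0 = 1: 1/1  (≤ bound)
a_1 = 1: 2/1  (≤ bound)
a_2 = 1: 3/2  (≤ bound)
a_3 = 1: 5/3  (≤ bound)
a_4 = 1: 8/5  (> 3, stop)

5/3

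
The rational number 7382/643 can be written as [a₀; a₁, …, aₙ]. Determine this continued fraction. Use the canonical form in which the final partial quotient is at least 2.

⌊7382/643⌋ = 11, remainder 309
⌊643/309⌋ = 2, remainder 25
⌊309/25⌋ = 12, remainder 9
⌊25/9⌋ = 2, remainder 7
⌊9/7⌋ = 1, remainder 2
⌊7/2⌋ = 3, remainder 1
⌊2/1⌋ = 2, remainder 0

[11; 2, 12, 2, 1, 3, 2]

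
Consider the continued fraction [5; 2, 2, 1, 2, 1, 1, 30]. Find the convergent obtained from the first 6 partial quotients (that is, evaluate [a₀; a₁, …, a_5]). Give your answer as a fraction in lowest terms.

a_0 = 5: 5/1
a_1 = 2: 11/2
a_2 = 2: 27/5
a_3 = 1: 38/7
a_4 = 2: 103/19
a_5 = 1: 141/26

141/26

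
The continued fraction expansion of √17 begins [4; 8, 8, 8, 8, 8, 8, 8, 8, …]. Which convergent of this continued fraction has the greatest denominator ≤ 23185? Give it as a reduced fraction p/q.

a_0 = 4: 4/1  (≤ bound)
a_1 = 8: 33/8  (≤ bound)
a_2 = 8: 268/65  (≤ bound)
a_3 = 8: 2177/528  (≤ bound)
a_4 = 8: 17684/4289  (≤ bound)
a_5 = 8: 143649/34840  (> 23185, stop)

17684/4289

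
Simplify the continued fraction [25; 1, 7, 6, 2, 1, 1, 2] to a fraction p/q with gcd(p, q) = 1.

Build up convergents one term at a time:
a_0 = 25: 25/1
a_1 = 1: 26/1
a_2 = 7: 207/8
a_3 = 6: 1268/49
a_4 = 2: 2743/106
a_5 = 1: 4011/155
a_6 = 1: 6754/261
a_7 = 2: 17519/677

17519/677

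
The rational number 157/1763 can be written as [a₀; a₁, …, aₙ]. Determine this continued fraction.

[0; 11, 4, 2, 1, 3, 3]

⌊157/1763⌋ = 0, remainder 157
⌊1763/157⌋ = 11, remainder 36
⌊157/36⌋ = 4, remainder 13
⌊36/13⌋ = 2, remainder 10
⌊13/10⌋ = 1, remainder 3
⌊10/3⌋ = 3, remainder 1
⌊3/1⌋ = 3, remainder 0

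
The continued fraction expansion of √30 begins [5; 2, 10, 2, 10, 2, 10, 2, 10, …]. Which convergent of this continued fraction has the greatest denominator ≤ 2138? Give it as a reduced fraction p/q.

List convergents until the denominator exceeds the bound:
a_0 = 5: 5/1  (≤ bound)
a_1 = 2: 11/2  (≤ bound)
a_2 = 10: 115/21  (≤ bound)
a_3 = 2: 241/44  (≤ bound)
a_4 = 10: 2525/461  (≤ bound)
a_5 = 2: 5291/966  (≤ bound)
a_6 = 10: 55435/10121  (> 2138, stop)

5291/966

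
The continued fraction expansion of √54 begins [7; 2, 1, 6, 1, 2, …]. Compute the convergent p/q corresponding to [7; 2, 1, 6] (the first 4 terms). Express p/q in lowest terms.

147/20

Start with 6.
1 + 1/(6/1) = 1 + 1/6 = 7/6
2 + 1/(7/6) = 2 + 6/7 = 20/7
7 + 1/(20/7) = 7 + 7/20 = 147/20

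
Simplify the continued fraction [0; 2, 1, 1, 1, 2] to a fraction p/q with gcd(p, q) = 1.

Start with 2.
1 + 1/(2/1) = 1 + 1/2 = 3/2
1 + 1/(3/2) = 1 + 2/3 = 5/3
1 + 1/(5/3) = 1 + 3/5 = 8/5
2 + 1/(8/5) = 2 + 5/8 = 21/8
0 + 1/(21/8) = 0 + 8/21 = 8/21

8/21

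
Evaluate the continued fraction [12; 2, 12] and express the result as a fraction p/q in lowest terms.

Start with 12.
2 + 1/(12/1) = 2 + 1/12 = 25/12
12 + 1/(25/12) = 12 + 12/25 = 312/25

312/25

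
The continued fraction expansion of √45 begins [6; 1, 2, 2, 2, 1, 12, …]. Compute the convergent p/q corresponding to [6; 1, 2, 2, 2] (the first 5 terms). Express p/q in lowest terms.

Start with 2.
2 + 1/(2/1) = 2 + 1/2 = 5/2
2 + 1/(5/2) = 2 + 2/5 = 12/5
1 + 1/(12/5) = 1 + 5/12 = 17/12
6 + 1/(17/12) = 6 + 12/17 = 114/17

114/17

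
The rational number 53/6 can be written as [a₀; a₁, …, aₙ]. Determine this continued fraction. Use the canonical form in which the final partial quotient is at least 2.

Repeatedly divide and take the remainder:
53 ÷ 6 → quotient 8, remainder 5
6 ÷ 5 → quotient 1, remainder 1
5 ÷ 1 → quotient 5, remainder 0

[8; 1, 5]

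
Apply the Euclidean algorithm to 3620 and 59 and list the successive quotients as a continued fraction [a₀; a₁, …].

[61; 2, 1, 4, 4]

Run the Euclidean algorithm, recording each quotient:
3620 = 61·59 + 21, so a_0 = 61
59 = 2·21 + 17, so a_1 = 2
21 = 1·17 + 4, so a_2 = 1
17 = 4·4 + 1, so a_3 = 4
4 = 4·1 + 0, so a_4 = 4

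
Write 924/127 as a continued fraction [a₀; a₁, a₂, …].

[7; 3, 1, 1, 1, 2, 4]

⌊924/127⌋ = 7, remainder 35
⌊127/35⌋ = 3, remainder 22
⌊35/22⌋ = 1, remainder 13
⌊22/13⌋ = 1, remainder 9
⌊13/9⌋ = 1, remainder 4
⌊9/4⌋ = 2, remainder 1
⌊4/1⌋ = 4, remainder 0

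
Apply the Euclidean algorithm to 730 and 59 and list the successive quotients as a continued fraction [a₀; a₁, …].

[12; 2, 1, 2, 7]

⌊730/59⌋ = 12, remainder 22
⌊59/22⌋ = 2, remainder 15
⌊22/15⌋ = 1, remainder 7
⌊15/7⌋ = 2, remainder 1
⌊7/1⌋ = 7, remainder 0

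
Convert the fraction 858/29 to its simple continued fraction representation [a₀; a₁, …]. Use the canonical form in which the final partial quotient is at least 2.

[29; 1, 1, 2, 2, 2]

⌊858/29⌋ = 29, remainder 17
⌊29/17⌋ = 1, remainder 12
⌊17/12⌋ = 1, remainder 5
⌊12/5⌋ = 2, remainder 2
⌊5/2⌋ = 2, remainder 1
⌊2/1⌋ = 2, remainder 0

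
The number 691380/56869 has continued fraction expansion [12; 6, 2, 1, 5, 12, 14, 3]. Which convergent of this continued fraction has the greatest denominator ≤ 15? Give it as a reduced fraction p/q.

a_0 = 12: 12/1  (≤ bound)
a_1 = 6: 73/6  (≤ bound)
a_2 = 2: 158/13  (≤ bound)
a_3 = 1: 231/19  (> 15, stop)

158/13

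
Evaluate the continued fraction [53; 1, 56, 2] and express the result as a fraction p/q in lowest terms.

Build up convergents one term at a time:
a_0 = 53: 53/1
a_1 = 1: 54/1
a_2 = 56: 3077/57
a_3 = 2: 6208/115

6208/115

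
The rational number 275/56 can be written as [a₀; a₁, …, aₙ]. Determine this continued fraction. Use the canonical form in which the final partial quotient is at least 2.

[4; 1, 10, 5]

Repeatedly divide and take the remainder:
⌊275/56⌋ = 4, remainder 51
⌊56/51⌋ = 1, remainder 5
⌊51/5⌋ = 10, remainder 1
⌊5/1⌋ = 5, remainder 0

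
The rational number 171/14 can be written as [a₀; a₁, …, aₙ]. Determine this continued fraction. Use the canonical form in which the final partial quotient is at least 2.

⌊171/14⌋ = 12, remainder 3
⌊14/3⌋ = 4, remainder 2
⌊3/2⌋ = 1, remainder 1
⌊2/1⌋ = 2, remainder 0

[12; 4, 1, 2]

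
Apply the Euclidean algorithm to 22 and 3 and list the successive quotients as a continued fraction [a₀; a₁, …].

⌊22/3⌋ = 7, remainder 1
⌊3/1⌋ = 3, remainder 0

[7; 3]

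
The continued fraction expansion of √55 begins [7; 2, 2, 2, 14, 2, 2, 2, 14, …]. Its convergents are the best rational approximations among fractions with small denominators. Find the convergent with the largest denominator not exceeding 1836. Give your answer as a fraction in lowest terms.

6593/889

a_0 = 7: 7/1  (≤ bound)
a_1 = 2: 15/2  (≤ bound)
a_2 = 2: 37/5  (≤ bound)
a_3 = 2: 89/12  (≤ bound)
a_4 = 14: 1283/173  (≤ bound)
a_5 = 2: 2655/358  (≤ bound)
a_6 = 2: 6593/889  (≤ bound)
a_7 = 2: 15841/2136  (> 1836, stop)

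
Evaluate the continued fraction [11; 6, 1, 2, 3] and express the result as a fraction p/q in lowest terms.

Start with 3.
2 + 1/(3/1) = 2 + 1/3 = 7/3
1 + 1/(7/3) = 1 + 3/7 = 10/7
6 + 1/(10/7) = 6 + 7/10 = 67/10
11 + 1/(67/10) = 11 + 10/67 = 747/67

747/67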